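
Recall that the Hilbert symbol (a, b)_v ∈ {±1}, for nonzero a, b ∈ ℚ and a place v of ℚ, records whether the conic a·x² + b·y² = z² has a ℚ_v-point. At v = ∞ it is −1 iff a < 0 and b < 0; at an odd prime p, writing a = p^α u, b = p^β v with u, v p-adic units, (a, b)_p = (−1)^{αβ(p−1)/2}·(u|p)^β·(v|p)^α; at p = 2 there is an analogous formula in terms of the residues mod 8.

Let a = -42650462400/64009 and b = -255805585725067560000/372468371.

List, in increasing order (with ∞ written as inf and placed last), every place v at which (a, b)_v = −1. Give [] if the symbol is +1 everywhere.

Mod squares: a ≡ -3219, b ≡ -11. Check v ∈ {∞, 2, 3, 5, 7, 11, 13, 23, 29, 37}.
v=37: a=37^1·(≡32), b=37^2·(≡7) mod 37; (32|37)=-1, (7|37)=+1; (−1)^{1·2·18}·(-1)^2·(+1)^1 = +1.
v=7: a=7^2·(≡4), b=7^4·(≡5) mod 7; (4|7)=+1, (5|7)=-1; (−1)^{2·4·3}·(+1)^4·(-1)^2 = +1.
v=2: v_2(a)=6, v_2(b)=6; units ≡ 5, 5 (mod 8); ε·ε+αω+βω = 0·0+6·1+6·1 ≡ 0  ⇒  (a,b)_2 = +1.
v=29: a=29^1·(≡28), b=29^2·(≡27) mod 29; (28|29)=+1, (27|29)=-1; (−1)^{1·2·14}·(+1)^2·(-1)^1 = -1.
v=23: a=23^-2·(≡6), b=23^-4·(≡9) mod 23; (6|23)=+1, (9|23)=+1; (−1)^{-2·-4·11}·(+1)^-4·(+1)^-2 = +1.
v=5: a=5^2·(≡1), b=5^4·(≡4) mod 5; (1|5)=+1, (4|5)=+1; (−1)^{2·4·2}·(+1)^4·(+1)^2 = +1.
v=∞: -3219 < 0 and -11 < 0  ⇒  (a,b)_∞ = -1.
v=3: a=3^1·(≡1), b=3^4·(≡1) mod 3; (1|3)=+1, (1|3)=+1; (−1)^{1·4·1}·(+1)^4·(+1)^1 = +1.
v=13: a=13^2·(≡5), b=13^4·(≡5) mod 13; (5|13)=-1, (5|13)=-1; (−1)^{2·4·6}·(-1)^4·(-1)^2 = +1.
v=11: a=11^-2·(≡4), b=11^-3·(≡6) mod 11; (4|11)=+1, (6|11)=-1; (−1)^{-2·-3·5}·(+1)^-3·(-1)^-2 = +1.
Ram(-3219, -11) = {29, ∞}; no ℚ_29-point on the conic.

[29, inf]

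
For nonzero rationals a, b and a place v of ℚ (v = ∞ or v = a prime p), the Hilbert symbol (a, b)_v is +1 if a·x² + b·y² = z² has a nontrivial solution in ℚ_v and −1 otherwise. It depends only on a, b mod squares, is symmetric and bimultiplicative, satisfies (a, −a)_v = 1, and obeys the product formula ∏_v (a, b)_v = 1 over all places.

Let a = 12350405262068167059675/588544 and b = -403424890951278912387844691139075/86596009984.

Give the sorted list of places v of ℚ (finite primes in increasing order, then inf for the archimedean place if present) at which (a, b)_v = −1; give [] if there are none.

[3, 13, 23, 37]

(a, b) ≡ (1855217, -232323) mod (ℚ^×)²; places V = {2, 3, 5, 7, 11, 13, 17, 19, 23, 29, 31, 37, 41, ∞}.
(a,b)_7: α=1, u≡4; β=1, v≡6 (mod 7); (4|7)=+1, (6|7)=-1; sign (−1)^1·+1^1·-1^1 = +1.
(a,b)_13: α=1, u≡11; β=1, v≡3 (mod 13); (11|13)=-1, (3|13)=+1; sign (−1)^0·-1^1·+1^1 = -1.
(a,b)_17: α=4, u≡12; β=6, v≡1 (mod 17); (12|17)=-1, (1|17)=+1; sign (−1)^0·-1^6·+1^4 = +1.
(a,b)_5: α=2, u≡3; β=2, v≡3 (mod 5); (3|5)=-1, (3|5)=-1; sign (−1)^0·-1^2·-1^2 = +1.
(a,b)_19: α=-1, u≡3; β=-2, v≡5 (mod 19); (3|19)=-1, (5|19)=+1; sign (−1)^0·-1^-2·+1^-1 = +1.
(a,b)_41: α=2, u≡10; β=2, v≡7 (mod 41); (10|41)=+1, (7|41)=-1; sign (−1)^0·+1^2·-1^2 = +1.
(a,b)_11: α=-2, u≡4; β=-4, v≡7 (mod 11); (4|11)=+1, (7|11)=-1; sign (−1)^0·+1^-4·-1^-2 = +1.
(a,b)_3: α=4, u≡2; β=3, v≡1 (mod 3); (2|3)=-1, (1|3)=+1; sign (−1)^0·-1^3·+1^4 = -1.
(a,b)_23: α=2, u≡5; β=5, v≡15 (mod 23); (5|23)=-1, (15|23)=-1; sign (−1)^0·-1^5·-1^2 = -1.
(a,b)_∞: sgn(1855217)=+, sgn(-232323)=−, so +1.
(a,b)_37: α=1, u≡19; β=1, v≡10 (mod 37); (19|37)=-1, (10|37)=+1; sign (−1)^0·-1^1·+1^1 = -1.
(a,b)_2: α=-8, β=-14; u≡1, v≡5 (mod 8); ε(u)ε(v)=0·0, αω(v)=-8·1, βω(u)=-14·0; sum ≡ 0  ⇒  +1.
(a,b)_31: α=0, u≡27; β=2, v≡22 (mod 31); (27|31)=-1, (22|31)=-1; sign (−1)^0·-1^2·-1^0 = +1.
(a,b)_29: α=3, u≡1; β=4, v≡23 (mod 29); (1|29)=+1, (23|29)=+1; sign (−1)^0·+1^4·+1^3 = +1.
(1855217, -232323 / ℚ) ramifies at {3, 13, 23, 37}: a division algebra.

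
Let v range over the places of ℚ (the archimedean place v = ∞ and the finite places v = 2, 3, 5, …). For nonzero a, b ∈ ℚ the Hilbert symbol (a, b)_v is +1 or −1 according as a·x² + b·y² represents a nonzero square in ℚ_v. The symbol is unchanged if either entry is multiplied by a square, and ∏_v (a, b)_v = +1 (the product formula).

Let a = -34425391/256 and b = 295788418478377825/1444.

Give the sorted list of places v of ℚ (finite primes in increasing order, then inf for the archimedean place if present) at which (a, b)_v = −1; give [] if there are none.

[7, 11, 13, 17]

Mod squares: a ≡ -2431, b ≡ 17017. Check v ∈ {∞, 2, 5, 7, 11, 13, 17, 19}.
v=7: a=7^2·(≡6), b=7^7·(≡2) mod 7; (6|7)=-1, (2|7)=+1; (−1)^{2·7·3}·(-1)^7·(+1)^2 = -1.
v=17: a=17^3·(≡14), b=17^3·(≡1) mod 17; (14|17)=-1, (1|17)=+1; (−1)^{3·3·8}·(-1)^3·(+1)^3 = -1.
v=13: a=13^1·(≡5), b=13^3·(≡4) mod 13; (5|13)=-1, (4|13)=+1; (−1)^{1·3·6}·(-1)^3·(+1)^1 = -1.
v=2: v_2(a)=-8, v_2(b)=-2; units ≡ 1, 1 (mod 8); ε·ε+αω+βω = 0·0+-8·0+-2·0 ≡ 0  ⇒  (a,b)_2 = +1.
v=19: a=19^0·(≡7), b=19^-2·(≡18) mod 19; (7|19)=+1, (18|19)=-1; (−1)^{0·-2·9}·(+1)^-2·(-1)^0 = +1.
v=5: a=5^0·(≡4), b=5^2·(≡2) mod 5; (4|5)=+1, (2|5)=-1; (−1)^{0·2·2}·(+1)^2·(-1)^0 = +1.
v=∞: -2431 < 0 and 17017 > 0  ⇒  (a,b)_∞ = +1.
v=11: a=11^1·(≡6), b=11^3·(≡6) mod 11; (6|11)=-1, (6|11)=-1; (−1)^{1·3·5}·(-1)^3·(-1)^1 = -1.
|Ram(-2431, 17017)| = 4, even; anisotropic at {7, 11, 13, 17}.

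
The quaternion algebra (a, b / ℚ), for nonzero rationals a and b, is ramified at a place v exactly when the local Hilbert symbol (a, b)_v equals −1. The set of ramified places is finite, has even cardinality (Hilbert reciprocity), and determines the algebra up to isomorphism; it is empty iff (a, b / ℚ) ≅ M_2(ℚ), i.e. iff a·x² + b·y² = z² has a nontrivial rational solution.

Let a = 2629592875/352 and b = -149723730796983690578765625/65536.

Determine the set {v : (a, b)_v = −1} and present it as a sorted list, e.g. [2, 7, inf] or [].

(a, b) ≡ (4374370, -5681) mod (ℚ^×)²; places V = {2, 3, 5, 7, 11, 13, 17, 19, 23, ∞}.
(a,b)_19: α=1, u≡11; β=1, v≡1 (mod 19); (11|19)=+1, (1|19)=+1; sign (−1)^1·+1^1·+1^1 = -1.
(a,b)_3: α=0, u≡1; β=2, v≡1 (mod 3); (1|3)=+1, (1|3)=+1; sign (−1)^0·+1^2·+1^0 = +1.
(a,b)_5: α=3, u≡4; β=6, v≡4 (mod 5); (4|5)=+1, (4|5)=+1; sign (−1)^0·+1^6·+1^3 = +1.
(a,b)_17: α=0, u≡4; β=2, v≡6 (mod 17); (4|17)=+1, (6|17)=-1; sign (−1)^0·+1^2·-1^0 = +1.
(a,b)_∞: sgn(4374370)=+, sgn(-5681)=−, so +1.
(a,b)_23: α=3, u≡9; β=9, v≡3 (mod 23); (9|23)=+1, (3|23)=+1; sign (−1)^1·+1^9·+1^3 = -1.
(a,b)_2: α=-5, β=-16; u≡1, v≡7 (mod 8); ε(u)ε(v)=0·1, αω(v)=-5·0, βω(u)=-16·0; sum ≡ 0  ⇒  +1.
(a,b)_13: α=1, u≡2; β=3, v≡6 (mod 13); (2|13)=-1, (6|13)=-1; sign (−1)^0·-1^3·-1^1 = +1.
(a,b)_11: α=-1, u≡3; β=0, v≡7 (mod 11); (3|11)=+1, (7|11)=-1; sign (−1)^0·+1^0·-1^-1 = -1.
(a,b)_7: α=1, u≡6; β=2, v≡3 (mod 7); (6|7)=-1, (3|7)=-1; sign (−1)^0·-1^2·-1^1 = -1.
Ram(4374370, -5681) = {7, 11, 19, 23}; no ℚ_7-point on the conic.

[7, 11, 19, 23]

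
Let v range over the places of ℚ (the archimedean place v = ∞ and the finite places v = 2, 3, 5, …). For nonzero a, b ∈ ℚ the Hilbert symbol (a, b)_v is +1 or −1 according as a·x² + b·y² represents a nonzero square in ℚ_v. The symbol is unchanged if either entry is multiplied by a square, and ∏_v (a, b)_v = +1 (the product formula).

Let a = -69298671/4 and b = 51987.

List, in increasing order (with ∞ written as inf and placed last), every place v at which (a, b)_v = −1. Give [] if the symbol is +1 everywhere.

[13, 31]

Mod squares: a ≡ -39, b ≡ 51987. Check v ∈ {∞, 2, 3, 13, 31, 43}.
v=3: a=3^1·(≡2), b=3^1·(≡1) mod 3; (2|3)=-1, (1|3)=+1; (−1)^{1·1·1}·(-1)^1·(+1)^1 = +1.
v=2: v_2(a)=-2, v_2(b)=0; units ≡ 1, 3 (mod 8); ε·ε+αω+βω = 0·1+-2·1+0·0 ≡ 0  ⇒  (a,b)_2 = +1.
v=∞: -39 < 0 and 51987 > 0  ⇒  (a,b)_∞ = +1.
v=13: a=13^1·(≡12), b=13^1·(≡8) mod 13; (12|13)=+1, (8|13)=-1; (−1)^{1·1·6}·(+1)^1·(-1)^1 = -1.
v=31: a=31^2·(≡22), b=31^1·(≡3) mod 31; (22|31)=-1, (3|31)=-1; (−1)^{2·1·15}·(-1)^1·(-1)^2 = -1.
v=43: a=43^2·(≡15), b=43^1·(≡5) mod 43; (15|43)=+1, (5|43)=-1; (−1)^{2·1·21}·(+1)^1·(-1)^2 = +1.
Ram(-39, 51987) = {13, 31}; no ℚ_13-point on the conic.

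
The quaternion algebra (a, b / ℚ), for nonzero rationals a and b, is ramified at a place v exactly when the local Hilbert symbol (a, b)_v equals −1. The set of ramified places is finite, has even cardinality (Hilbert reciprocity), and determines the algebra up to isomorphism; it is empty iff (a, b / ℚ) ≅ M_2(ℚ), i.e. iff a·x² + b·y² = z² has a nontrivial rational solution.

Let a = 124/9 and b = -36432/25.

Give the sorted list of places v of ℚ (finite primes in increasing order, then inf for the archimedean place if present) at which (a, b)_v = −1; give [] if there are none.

[2, 31]

Mod squares: a ≡ 31, b ≡ -253. Check v ∈ {∞, 2, 3, 5, 11, 23, 31}.
v=5: a=5^0·(≡1), b=5^-2·(≡3) mod 5; (1|5)=+1, (3|5)=-1; (−1)^{0·-2·2}·(+1)^-2·(-1)^0 = +1.
v=23: a=23^0·(≡1), b=23^1·(≡13) mod 23; (1|23)=+1, (13|23)=+1; (−1)^{0·1·11}·(+1)^1·(+1)^0 = +1.
v=31: a=31^1·(≡28), b=31^0·(≡27) mod 31; (28|31)=+1, (27|31)=-1; (−1)^{1·0·15}·(+1)^0·(-1)^1 = -1.
v=2: v_2(a)=2, v_2(b)=4; units ≡ 7, 3 (mod 8); ε·ε+αω+βω = 1·1+2·1+4·0 ≡ 1  ⇒  (a,b)_2 = -1.
v=11: a=11^0·(≡4), b=11^1·(≡7) mod 11; (4|11)=+1, (7|11)=-1; (−1)^{0·1·5}·(+1)^1·(-1)^0 = +1.
v=3: a=3^-2·(≡1), b=3^2·(≡2) mod 3; (1|3)=+1, (2|3)=-1; (−1)^{-2·2·1}·(+1)^2·(-1)^-2 = +1.
v=∞: 31 > 0 and -253 < 0  ⇒  (a,b)_∞ = +1.
|Ram(31, -253)| = 2, even; anisotropic at {2, 31}.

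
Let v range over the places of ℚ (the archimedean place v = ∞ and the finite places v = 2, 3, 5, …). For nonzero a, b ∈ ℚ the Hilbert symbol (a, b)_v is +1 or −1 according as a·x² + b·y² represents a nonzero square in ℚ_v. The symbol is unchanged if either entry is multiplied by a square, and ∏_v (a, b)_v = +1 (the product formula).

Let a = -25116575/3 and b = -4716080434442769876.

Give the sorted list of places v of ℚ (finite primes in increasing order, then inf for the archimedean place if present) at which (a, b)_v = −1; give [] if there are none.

[2, 11, 23, inf]

(a, b) ≡ (-69, -14421) mod (ℚ^×)²; places V = {2, 3, 5, 11, 19, 23, ∞}.
(a,b)_2: α=0, β=2; u≡3, v≡3 (mod 8); ε(u)ε(v)=1·1, αω(v)=0·1, βω(u)=2·1; sum ≡ 1  ⇒  -1.
(a,b)_19: α=2, u≡1; β=5, v≡5 (mod 19); (1|19)=+1, (5|19)=+1; sign (−1)^0·+1^5·+1^2 = +1.
(a,b)_5: α=2, u≡4; β=0, v≡4 (mod 5); (4|5)=+1, (4|5)=+1; sign (−1)^0·+1^0·+1^2 = +1.
(a,b)_∞: sgn(-69)=−, sgn(-14421)=−, so -1.
(a,b)_3: α=-1, u≡1; β=5, v≡2 (mod 3); (1|3)=+1, (2|3)=-1; sign (−1)^1·+1^5·-1^-1 = +1.
(a,b)_11: α=2, u≡2; β=5, v≡4 (mod 11); (2|11)=-1, (4|11)=+1; sign (−1)^0·-1^5·+1^2 = -1.
(a,b)_23: α=1, u≡5; β=3, v≡15 (mod 23); (5|23)=-1, (15|23)=-1; sign (−1)^1·-1^3·-1^1 = -1.
Ram(-69, -14421) = {2, 11, 23, ∞}; no ℚ_2-point on the conic.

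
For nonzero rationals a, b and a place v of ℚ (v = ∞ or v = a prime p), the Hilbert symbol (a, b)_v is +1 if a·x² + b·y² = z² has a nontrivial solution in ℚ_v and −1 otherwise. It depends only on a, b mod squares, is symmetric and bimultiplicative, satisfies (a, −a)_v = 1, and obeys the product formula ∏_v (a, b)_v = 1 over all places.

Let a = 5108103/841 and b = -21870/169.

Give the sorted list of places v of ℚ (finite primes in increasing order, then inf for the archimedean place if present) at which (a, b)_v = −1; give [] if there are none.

[3, 5]

Mod squares: a ≡ 143, b ≡ -30. Check v ∈ {∞, 2, 3, 5, 7, 11, 13, 29}.
v=29: a=29^-2·(≡14), b=29^0·(≡24) mod 29; (14|29)=-1, (24|29)=+1; (−1)^{-2·0·14}·(-1)^0·(+1)^-2 = +1.
v=5: a=5^0·(≡3), b=5^1·(≡4) mod 5; (3|5)=-1, (4|5)=+1; (−1)^{0·1·2}·(-1)^1·(+1)^0 = -1.
v=2: v_2(a)=0, v_2(b)=1; units ≡ 7, 1 (mod 8); ε·ε+αω+βω = 1·0+0·0+1·0 ≡ 0  ⇒  (a,b)_2 = +1.
v=∞: 143 > 0 and -30 < 0  ⇒  (a,b)_∞ = +1.
v=11: a=11^1·(≡6), b=11^0·(≡5) mod 11; (6|11)=-1, (5|11)=+1; (−1)^{1·0·5}·(-1)^0·(+1)^1 = +1.
v=3: a=3^6·(≡2), b=3^7·(≡2) mod 3; (2|3)=-1, (2|3)=-1; (−1)^{6·7·1}·(-1)^7·(-1)^6 = -1.
v=7: a=7^2·(≡3), b=7^0·(≡5) mod 7; (3|7)=-1, (5|7)=-1; (−1)^{2·0·3}·(-1)^0·(-1)^2 = +1.
v=13: a=13^1·(≡5), b=13^-2·(≡9) mod 13; (5|13)=-1, (9|13)=+1; (−1)^{1·-2·6}·(-1)^-2·(+1)^1 = +1.
|Ram(143, -30)| = 2, even; anisotropic at {3, 5}.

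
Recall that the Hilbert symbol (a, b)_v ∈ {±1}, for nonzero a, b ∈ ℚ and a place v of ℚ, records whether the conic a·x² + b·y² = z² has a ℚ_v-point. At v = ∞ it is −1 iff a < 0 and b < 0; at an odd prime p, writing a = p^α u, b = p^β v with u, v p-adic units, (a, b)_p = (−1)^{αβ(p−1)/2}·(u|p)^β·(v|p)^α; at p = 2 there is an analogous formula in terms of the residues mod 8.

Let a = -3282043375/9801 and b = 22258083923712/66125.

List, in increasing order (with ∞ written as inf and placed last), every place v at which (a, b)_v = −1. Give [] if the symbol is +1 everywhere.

(a, b) ≡ (-776815, 109530915) mod (ℚ^×)²; places V = {2, 3, 5, 7, 11, 13, 17, 19, 23, 37, 47, ∞}.
(a,b)_17: α=1, u≡1; β=1, v≡5 (mod 17); (1|17)=+1, (5|17)=-1; sign (−1)^0·+1^1·-1^1 = -1.
(a,b)_5: α=3, u≡3; β=-3, v≡3 (mod 5); (3|5)=-1, (3|5)=-1; sign (−1)^0·-1^-3·-1^3 = +1.
(a,b)_7: α=0, u≡5; β=2, v≡1 (mod 7); (5|7)=-1, (1|7)=+1; sign (−1)^0·-1^2·+1^0 = +1.
(a,b)_13: α=3, u≡6; β=1, v≡9 (mod 13); (6|13)=-1, (9|13)=+1; sign (−1)^0·-1^1·+1^3 = -1.
(a,b)_∞: sgn(-776815)=−, sgn(109530915)=+, so +1.
(a,b)_47: α=0, u≡28; β=1, v≡45 (mod 47); (28|47)=+1, (45|47)=-1; sign (−1)^0·+1^1·-1^0 = +1.
(a,b)_23: α=0, u≡15; β=-2, v≡18 (mod 23); (15|23)=-1, (18|23)=+1; sign (−1)^0·-1^-2·+1^0 = +1.
(a,b)_19: α=1, u≡12; β=1, v≡15 (mod 19); (12|19)=-1, (15|19)=-1; sign (−1)^1·-1^1·-1^1 = -1.
(a,b)_11: α=-2, u≡4; β=0, v≡8 (mod 11); (4|11)=+1, (8|11)=-1; sign (−1)^0·+1^0·-1^-2 = +1.
(a,b)_3: α=-4, u≡2; β=5, v≡2 (mod 3); (2|3)=-1, (2|3)=-1; sign (−1)^0·-1^5·-1^-4 = -1.
(a,b)_37: α=1, u≡28; β=1, v≡1 (mod 37); (28|37)=+1, (1|37)=+1; sign (−1)^0·+1^1·+1^1 = +1.
(a,b)_2: α=0, β=8; u≡1, v≡3 (mod 8); ε(u)ε(v)=0·1, αω(v)=0·1, βω(u)=8·0; sum ≡ 0  ⇒  +1.
|Ram(-776815, 109530915)| = 4, even; anisotropic at {3, 13, 17, 19}.

[3, 13, 17, 19]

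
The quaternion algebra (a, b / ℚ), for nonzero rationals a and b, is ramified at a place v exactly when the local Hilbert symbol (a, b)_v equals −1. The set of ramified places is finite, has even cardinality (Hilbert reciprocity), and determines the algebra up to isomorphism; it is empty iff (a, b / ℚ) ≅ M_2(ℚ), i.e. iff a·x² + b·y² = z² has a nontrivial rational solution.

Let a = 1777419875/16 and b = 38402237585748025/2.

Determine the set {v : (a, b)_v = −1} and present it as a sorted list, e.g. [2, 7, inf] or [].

(a, b) ≡ (1450955, 36482) mod (ℚ^×)²; places V = {2, 5, 7, 11, 17, 23, 29, 31, 37, ∞}.
(a,b)_2: α=-4, β=-1; u≡3, v≡1 (mod 8); ε(u)ε(v)=1·0, αω(v)=-4·0, βω(u)=-1·1; sum ≡ 1  ⇒  -1.
(a,b)_11: α=1, u≡1; β=2, v≡2 (mod 11); (1|11)=+1, (2|11)=-1; sign (−1)^0·+1^2·-1^1 = -1.
(a,b)_31: α=1, u≡26; β=2, v≡23 (mod 31); (26|31)=-1, (23|31)=-1; sign (−1)^0·-1^2·-1^1 = -1.
(a,b)_37: α=1, u≡8; β=3, v≡2 (mod 37); (8|37)=-1, (2|37)=-1; sign (−1)^0·-1^3·-1^1 = +1.
(a,b)_17: α=0, u≡12; β=1, v≡8 (mod 17); (12|17)=-1, (8|17)=+1; sign (−1)^0·-1^1·+1^0 = -1.
(a,b)_7: α=2, u≡4; β=0, v≡5 (mod 7); (4|7)=+1, (5|7)=-1; sign (−1)^0·+1^0·-1^2 = +1.
(a,b)_29: α=0, u≡10; β=1, v≡11 (mod 29); (10|29)=-1, (11|29)=-1; sign (−1)^0·-1^1·-1^0 = -1.
(a,b)_23: α=1, u≡10; β=2, v≡16 (mod 23); (10|23)=-1, (16|23)=+1; sign (−1)^0·-1^2·+1^1 = +1.
(a,b)_5: α=3, u≡4; β=2, v≡3 (mod 5); (4|5)=+1, (3|5)=-1; sign (−1)^0·+1^2·-1^3 = -1.
(a,b)_∞: sgn(1450955)=+, sgn(36482)=+, so +1.
(1450955, 36482 / ℚ) ramifies at {2, 5, 11, 17, 29, 31}: a division algebra.

[2, 5, 11, 17, 29, 31]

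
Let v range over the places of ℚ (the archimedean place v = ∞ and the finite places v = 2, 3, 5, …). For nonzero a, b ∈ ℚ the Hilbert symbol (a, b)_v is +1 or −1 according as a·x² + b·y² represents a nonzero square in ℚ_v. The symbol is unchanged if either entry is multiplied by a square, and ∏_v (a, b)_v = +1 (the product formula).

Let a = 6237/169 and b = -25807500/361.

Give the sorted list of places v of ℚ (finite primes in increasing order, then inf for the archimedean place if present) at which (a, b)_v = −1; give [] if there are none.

Mod squares: a ≡ 77, b ≡ -1147. Check v ∈ {∞, 2, 3, 5, 7, 11, 13, 19, 31, 37}.
v=∞: 77 > 0 and -1147 < 0  ⇒  (a,b)_∞ = +1.
v=11: a=11^1·(≡7), b=11^0·(≡2) mod 11; (7|11)=-1, (2|11)=-1; (−1)^{1·0·5}·(-1)^0·(-1)^1 = -1.
v=7: a=7^1·(≡2), b=7^0·(≡4) mod 7; (2|7)=+1, (4|7)=+1; (−1)^{1·0·3}·(+1)^0·(+1)^1 = +1.
v=31: a=31^0·(≡27), b=31^1·(≡8) mod 31; (27|31)=-1, (8|31)=+1; (−1)^{0·1·15}·(-1)^1·(+1)^0 = -1.
v=2: v_2(a)=0, v_2(b)=2; units ≡ 5, 5 (mod 8); ε·ε+αω+βω = 0·0+0·1+2·1 ≡ 0  ⇒  (a,b)_2 = +1.
v=37: a=37^0·(≡1), b=37^1·(≡22) mod 37; (1|37)=+1, (22|37)=-1; (−1)^{0·1·18}·(+1)^1·(-1)^0 = +1.
v=3: a=3^4·(≡2), b=3^2·(≡2) mod 3; (2|3)=-1, (2|3)=-1; (−1)^{4·2·1}·(-1)^2·(-1)^4 = +1.
v=13: a=13^-2·(≡10), b=13^0·(≡10) mod 13; (10|13)=+1, (10|13)=+1; (−1)^{-2·0·6}·(+1)^0·(+1)^-2 = +1.
v=19: a=19^0·(≡7), b=19^-2·(≡10) mod 19; (7|19)=+1, (10|19)=-1; (−1)^{0·-2·9}·(+1)^-2·(-1)^0 = +1.
v=5: a=5^0·(≡3), b=5^4·(≡3) mod 5; (3|5)=-1, (3|5)=-1; (−1)^{0·4·2}·(-1)^4·(-1)^0 = +1.
|Ram(77, -1147)| = 2, even; anisotropic at {11, 31}.

[11, 31]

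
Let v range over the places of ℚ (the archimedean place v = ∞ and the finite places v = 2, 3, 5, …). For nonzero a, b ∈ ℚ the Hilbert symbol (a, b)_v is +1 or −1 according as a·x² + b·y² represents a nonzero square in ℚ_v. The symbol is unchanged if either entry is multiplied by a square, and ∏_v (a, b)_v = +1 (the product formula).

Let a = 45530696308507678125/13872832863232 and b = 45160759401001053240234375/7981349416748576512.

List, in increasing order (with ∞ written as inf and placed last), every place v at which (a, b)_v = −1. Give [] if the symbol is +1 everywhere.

Mod squares: a ≡ 595, b ≡ 1785. Check v ∈ {∞, 2, 3, 5, 7, 11, 13, 17, 23, 29, 37, 41, 43}.
v=29: a=29^-2·(≡17), b=29^-2·(≡20) mod 29; (17|29)=-1, (20|29)=+1; (−1)^{-2·-2·14}·(-1)^-2·(+1)^-2 = +1.
v=∞: 595 > 0 and 1785 > 0  ⇒  (a,b)_∞ = +1.
v=43: a=43^2·(≡15), b=43^2·(≡19) mod 43; (15|43)=+1, (19|43)=-1; (−1)^{2·2·21}·(+1)^2·(-1)^2 = +1.
v=11: a=11^2·(≡4), b=11^2·(≡3) mod 11; (4|11)=+1, (3|11)=+1; (−1)^{2·2·5}·(+1)^2·(+1)^2 = +1.
v=13: a=13^2·(≡3), b=13^2·(≡4) mod 13; (3|13)=+1, (4|13)=+1; (−1)^{2·2·6}·(+1)^2·(+1)^2 = +1.
v=17: a=17^1·(≡8), b=17^1·(≡3) mod 17; (8|17)=+1, (3|17)=-1; (−1)^{1·1·8}·(+1)^1·(-1)^1 = -1.
v=23: a=23^4·(≡21), b=23^6·(≡19) mod 23; (21|23)=-1, (19|23)=-1; (−1)^{4·6·11}·(-1)^6·(-1)^4 = +1.
v=2: v_2(a)=-10, v_2(b)=-8; units ≡ 3, 1 (mod 8); ε·ε+αω+βω = 1·0+-10·0+-8·1 ≡ 0  ⇒  (a,b)_2 = +1.
v=41: a=41^-2·(≡32), b=41^-4·(≡24) mod 41; (32|41)=+1, (24|41)=-1; (−1)^{-2·-4·20}·(+1)^-4·(-1)^-2 = +1.
v=37: a=37^-2·(≡25), b=37^-4·(≡26) mod 37; (25|37)=+1, (26|37)=+1; (−1)^{-2·-4·18}·(+1)^-4·(+1)^-2 = +1.
v=3: a=3^4·(≡1), b=3^5·(≡1) mod 3; (1|3)=+1, (1|3)=+1; (−1)^{4·5·1}·(+1)^5·(+1)^4 = +1.
v=5: a=5^5·(≡1), b=5^9·(≡2) mod 5; (1|5)=+1, (2|5)=-1; (−1)^{5·9·2}·(+1)^9·(-1)^5 = -1.
v=7: a=7^-1·(≡4), b=7^-1·(≡5) mod 7; (4|7)=+1, (5|7)=-1; (−1)^{-1·-1·3}·(+1)^-1·(-1)^-1 = +1.
(595, 1785 / ℚ) ramifies at {5, 17}: a division algebra.

[5, 17]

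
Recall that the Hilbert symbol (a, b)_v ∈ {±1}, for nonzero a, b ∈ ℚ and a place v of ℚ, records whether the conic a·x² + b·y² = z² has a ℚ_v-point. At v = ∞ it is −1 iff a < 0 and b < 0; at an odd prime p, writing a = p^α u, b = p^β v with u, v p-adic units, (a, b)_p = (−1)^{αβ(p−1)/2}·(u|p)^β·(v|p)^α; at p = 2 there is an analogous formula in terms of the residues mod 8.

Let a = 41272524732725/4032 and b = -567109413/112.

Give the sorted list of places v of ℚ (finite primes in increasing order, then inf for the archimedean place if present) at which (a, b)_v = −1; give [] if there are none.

Mod squares: a ≡ 97643, b ≡ -2609971. Check v ∈ {∞, 2, 3, 5, 7, 11, 13, 23, 29, 37, 43}.
v=3: a=3^-2·(≡2), b=3^2·(≡2) mod 3; (2|3)=-1, (2|3)=-1; (−1)^{-2·2·1}·(-1)^2·(-1)^-2 = +1.
v=29: a=29^1·(≡14), b=29^1·(≡18) mod 29; (14|29)=-1, (18|29)=-1; (−1)^{1·1·14}·(-1)^1·(-1)^1 = +1.
v=13: a=13^1·(≡12), b=13^3·(≡8) mod 13; (12|13)=+1, (8|13)=-1; (−1)^{1·3·6}·(+1)^3·(-1)^1 = -1.
v=5: a=5^2·(≡2), b=5^0·(≡1) mod 5; (2|5)=-1, (1|5)=+1; (−1)^{2·0·2}·(-1)^0·(+1)^2 = +1.
v=∞: 97643 > 0 and -2609971 < 0  ⇒  (a,b)_∞ = +1.
v=7: a=7^-1·(≡3), b=7^-1·(≡2) mod 7; (3|7)=-1, (2|7)=+1; (−1)^{-1·-1·3}·(-1)^-1·(+1)^-1 = +1.
v=11: a=11^2·(≡6), b=11^0·(≡10) mod 11; (6|11)=-1, (10|11)=-1; (−1)^{2·0·5}·(-1)^0·(-1)^2 = +1.
v=37: a=37^1·(≡10), b=37^0·(≡21) mod 37; (10|37)=+1, (21|37)=+1; (−1)^{1·0·18}·(+1)^0·(+1)^1 = +1.
v=43: a=43^2·(≡34), b=43^1·(≡39) mod 43; (34|43)=-1, (39|43)=-1; (−1)^{2·1·21}·(-1)^1·(-1)^2 = -1.
v=2: v_2(a)=-6, v_2(b)=-4; units ≡ 3, 5 (mod 8); ε·ε+αω+βω = 1·0+-6·1+-4·1 ≡ 0  ⇒  (a,b)_2 = +1.
v=23: a=23^2·(≡12), b=23^1·(≡19) mod 23; (12|23)=+1, (19|23)=-1; (−1)^{2·1·11}·(+1)^1·(-1)^2 = +1.
Ram(97643, -2609971) = {13, 43}; no ℚ_13-point on the conic.

[13, 43]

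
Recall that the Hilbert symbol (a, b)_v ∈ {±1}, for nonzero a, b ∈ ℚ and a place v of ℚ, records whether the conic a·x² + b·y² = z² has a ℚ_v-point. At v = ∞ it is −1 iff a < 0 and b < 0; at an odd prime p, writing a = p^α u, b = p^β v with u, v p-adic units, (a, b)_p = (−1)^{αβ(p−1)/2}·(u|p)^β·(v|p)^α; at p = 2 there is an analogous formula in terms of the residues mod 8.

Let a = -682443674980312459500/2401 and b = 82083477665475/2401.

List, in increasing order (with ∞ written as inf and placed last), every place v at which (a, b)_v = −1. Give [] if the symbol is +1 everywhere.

[11, 13]

Mod squares: a ≡ -12155, b ≡ 19. Check v ∈ {∞, 2, 3, 5, 7, 11, 13, 17, 19}.
v=2: v_2(a)=2, v_2(b)=0; units ≡ 5, 3 (mod 8); ε·ε+αω+βω = 0·1+2·1+0·1 ≡ 0  ⇒  (a,b)_2 = +1.
v=17: a=17^3·(≡15), b=17^2·(≡9) mod 17; (15|17)=+1, (9|17)=+1; (−1)^{3·2·8}·(+1)^2·(+1)^3 = +1.
v=13: a=13^3·(≡4), b=13^2·(≡7) mod 13; (4|13)=+1, (7|13)=-1; (−1)^{3·2·6}·(+1)^2·(-1)^3 = -1.
v=3: a=3^6·(≡1), b=3^4·(≡1) mod 3; (1|3)=+1, (1|3)=+1; (−1)^{6·4·1}·(+1)^4·(+1)^6 = +1.
v=7: a=7^-4·(≡1), b=7^-4·(≡6) mod 7; (1|7)=+1, (6|7)=-1; (−1)^{-4·-4·3}·(+1)^-4·(-1)^-4 = +1.
v=11: a=11^3·(≡2), b=11^2·(≡2) mod 11; (2|11)=-1, (2|11)=-1; (−1)^{3·2·5}·(-1)^2·(-1)^3 = -1.
v=∞: -12155 < 0 and 19 > 0  ⇒  (a,b)_∞ = +1.
v=19: a=19^4·(≡6), b=19^3·(≡7) mod 19; (6|19)=+1, (7|19)=+1; (−1)^{4·3·9}·(+1)^3·(+1)^4 = +1.
v=5: a=5^3·(≡4), b=5^2·(≡4) mod 5; (4|5)=+1, (4|5)=+1; (−1)^{3·2·2}·(+1)^2·(+1)^3 = +1.
Ram(-12155, 19) = {11, 13}; no ℚ_11-point on the conic.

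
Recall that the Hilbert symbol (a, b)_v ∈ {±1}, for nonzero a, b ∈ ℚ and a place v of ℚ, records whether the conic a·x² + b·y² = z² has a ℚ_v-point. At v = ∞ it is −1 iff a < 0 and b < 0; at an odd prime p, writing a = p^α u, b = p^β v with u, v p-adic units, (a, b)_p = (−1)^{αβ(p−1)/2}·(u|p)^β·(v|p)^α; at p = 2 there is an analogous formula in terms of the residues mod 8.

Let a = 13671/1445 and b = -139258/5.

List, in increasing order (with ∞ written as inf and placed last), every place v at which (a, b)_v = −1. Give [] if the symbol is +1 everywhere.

[5, 29]

Mod squares: a ≡ 155, b ≡ -290. Check v ∈ {∞, 2, 3, 5, 7, 17, 29, 31}.
v=∞: 155 > 0 and -290 < 0  ⇒  (a,b)_∞ = +1.
v=2: v_2(a)=0, v_2(b)=1; units ≡ 3, 7 (mod 8); ε·ε+αω+βω = 1·1+0·0+1·1 ≡ 0  ⇒  (a,b)_2 = +1.
v=3: a=3^2·(≡2), b=3^0·(≡1) mod 3; (2|3)=-1, (1|3)=+1; (−1)^{2·0·1}·(-1)^0·(+1)^2 = +1.
v=5: a=5^-1·(≡4), b=5^-1·(≡2) mod 5; (4|5)=+1, (2|5)=-1; (−1)^{-1·-1·2}·(+1)^-1·(-1)^-1 = -1.
v=29: a=29^0·(≡15), b=29^1·(≡14) mod 29; (15|29)=-1, (14|29)=-1; (−1)^{0·1·14}·(-1)^1·(-1)^0 = -1.
v=31: a=31^1·(≡2), b=31^0·(≡5) mod 31; (2|31)=+1, (5|31)=+1; (−1)^{1·0·15}·(+1)^0·(+1)^1 = +1.
v=17: a=17^-2·(≡4), b=17^0·(≡8) mod 17; (4|17)=+1, (8|17)=+1; (−1)^{-2·0·8}·(+1)^0·(+1)^-2 = +1.
v=7: a=7^2·(≡2), b=7^4·(≡1) mod 7; (2|7)=+1, (1|7)=+1; (−1)^{2·4·3}·(+1)^4·(+1)^2 = +1.
|Ram(155, -290)| = 2, even; anisotropic at {5, 29}.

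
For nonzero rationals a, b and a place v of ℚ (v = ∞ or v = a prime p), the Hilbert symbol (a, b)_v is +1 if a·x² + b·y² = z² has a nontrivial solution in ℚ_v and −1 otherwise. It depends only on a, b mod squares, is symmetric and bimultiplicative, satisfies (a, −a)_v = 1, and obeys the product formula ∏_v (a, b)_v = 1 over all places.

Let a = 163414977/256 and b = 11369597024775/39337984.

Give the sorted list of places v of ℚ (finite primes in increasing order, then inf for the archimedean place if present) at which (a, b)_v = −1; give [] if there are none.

Mod squares: a ≡ 2553, b ≡ 111. Check v ∈ {∞, 2, 3, 5, 7, 11, 23, 37}.
v=23: a=23^3·(≡15), b=23^4·(≡19) mod 23; (15|23)=-1, (19|23)=-1; (−1)^{3·4·11}·(-1)^4·(-1)^3 = -1.
v=7: a=7^0·(≡3), b=7^-4·(≡6) mod 7; (3|7)=-1, (6|7)=-1; (−1)^{0·-4·3}·(-1)^-4·(-1)^0 = +1.
v=37: a=37^1·(≡23), b=37^1·(≡4) mod 37; (23|37)=-1, (4|37)=+1; (−1)^{1·1·18}·(-1)^1·(+1)^1 = -1.
v=11: a=11^2·(≡4), b=11^4·(≡9) mod 11; (4|11)=+1, (9|11)=+1; (−1)^{2·4·5}·(+1)^4·(+1)^2 = +1.
v=∞: 2553 > 0 and 111 > 0  ⇒  (a,b)_∞ = +1.
v=2: v_2(a)=-8, v_2(b)=-14; units ≡ 1, 7 (mod 8); ε·ε+αω+βω = 0·1+-8·0+-14·0 ≡ 0  ⇒  (a,b)_2 = +1.
v=3: a=3^1·(≡2), b=3^1·(≡1) mod 3; (2|3)=-1, (1|3)=+1; (−1)^{1·1·1}·(-1)^1·(+1)^1 = +1.
v=5: a=5^0·(≡2), b=5^2·(≡4) mod 5; (2|5)=-1, (4|5)=+1; (−1)^{0·2·2}·(-1)^2·(+1)^0 = +1.
|Ram(2553, 111)| = 2, even; anisotropic at {23, 37}.

[23, 37]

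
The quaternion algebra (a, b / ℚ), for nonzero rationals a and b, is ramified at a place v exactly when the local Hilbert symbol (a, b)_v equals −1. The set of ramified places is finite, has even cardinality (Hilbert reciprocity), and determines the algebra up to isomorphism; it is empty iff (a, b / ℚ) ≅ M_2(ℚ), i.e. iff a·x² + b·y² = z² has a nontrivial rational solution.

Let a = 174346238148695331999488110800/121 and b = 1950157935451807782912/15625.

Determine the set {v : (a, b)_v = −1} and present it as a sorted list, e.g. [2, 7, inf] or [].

[2, 23, 29, 37]

(a, b) ≡ (448477, 46342) mod (ℚ^×)²; places V = {2, 3, 5, 11, 17, 23, 29, 31, 37, 47, ∞}.
(a,b)_47: α=2, u≡7; β=1, v≡20 (mod 47); (7|47)=+1, (20|47)=-1; sign (−1)^0·+1^1·-1^2 = +1.
(a,b)_2: α=4, β=11; u≡5, v≡3 (mod 8); ε(u)ε(v)=0·1, αω(v)=4·1, βω(u)=11·1; sum ≡ 1  ⇒  -1.
(a,b)_31: α=3, u≡24; β=2, v≡25 (mod 31); (24|31)=-1, (25|31)=+1; sign (−1)^0·-1^2·+1^3 = +1.
(a,b)_37: α=3, u≡5; β=2, v≡18 (mod 37); (5|37)=-1, (18|37)=-1; sign (−1)^0·-1^2·-1^3 = -1.
(a,b)_3: α=2, u≡1; β=10, v≡1 (mod 3); (1|3)=+1, (1|3)=+1; sign (−1)^0·+1^10·+1^2 = +1.
(a,b)_23: α=3, u≡1; β=2, v≡21 (mod 23); (1|23)=+1, (21|23)=-1; sign (−1)^0·+1^2·-1^3 = -1.
(a,b)_17: α=5, u≡10; β=1, v≡14 (mod 17); (10|17)=-1, (14|17)=-1; sign (−1)^0·-1^1·-1^5 = +1.
(a,b)_∞: sgn(448477)=+, sgn(46342)=+, so +1.
(a,b)_29: α=2, u≡18; β=1, v≡19 (mod 29); (18|29)=-1, (19|29)=-1; sign (−1)^0·-1^1·-1^2 = -1.
(a,b)_11: α=-2, u≡7; β=0, v≡7 (mod 11); (7|11)=-1, (7|11)=-1; sign (−1)^0·-1^0·-1^-2 = +1.
(a,b)_5: α=2, u≡2; β=-6, v≡2 (mod 5); (2|5)=-1, (2|5)=-1; sign (−1)^0·-1^-6·-1^2 = +1.
(448477, 46342 / ℚ) ramifies at {2, 23, 29, 37}: a division algebra.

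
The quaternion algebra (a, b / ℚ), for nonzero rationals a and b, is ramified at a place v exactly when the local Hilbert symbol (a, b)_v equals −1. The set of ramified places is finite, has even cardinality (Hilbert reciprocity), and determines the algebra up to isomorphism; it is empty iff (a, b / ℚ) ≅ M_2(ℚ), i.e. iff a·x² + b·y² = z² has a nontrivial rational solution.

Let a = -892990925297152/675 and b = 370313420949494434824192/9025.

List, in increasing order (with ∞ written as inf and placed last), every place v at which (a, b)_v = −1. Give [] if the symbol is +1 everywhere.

[2, 3, 23, 43]

Mod squares: a ≡ -299257554, b ≡ 1247. Check v ∈ {∞, 2, 3, 5, 11, 17, 19, 23, 29, 37, 43, 47}.
v=2: v_2(a)=9, v_2(b)=16; units ≡ 7, 7 (mod 8); ε·ε+αω+βω = 1·1+9·0+16·0 ≡ 1  ⇒  (a,b)_2 = -1.
v=37: a=37^1·(≡12), b=37^2·(≡10) mod 37; (12|37)=+1, (10|37)=+1; (−1)^{1·2·18}·(+1)^2·(+1)^1 = +1.
v=29: a=29^1·(≡26), b=29^1·(≡12) mod 29; (26|29)=-1, (12|29)=-1; (−1)^{1·1·14}·(-1)^1·(-1)^1 = +1.
v=23: a=23^1·(≡22), b=23^2·(≡17) mod 23; (22|23)=-1, (17|23)=-1; (−1)^{1·2·11}·(-1)^2·(-1)^1 = -1.
v=17: a=17^2·(≡8), b=17^2·(≡10) mod 17; (8|17)=+1, (10|17)=-1; (−1)^{2·2·8}·(+1)^2·(-1)^2 = +1.
v=3: a=3^-3·(≡2), b=3^4·(≡2) mod 3; (2|3)=-1, (2|3)=-1; (−1)^{-3·4·1}·(-1)^4·(-1)^-3 = -1.
v=43: a=43^1·(≡27), b=43^1·(≡37) mod 43; (27|43)=-1, (37|43)=-1; (−1)^{1·1·21}·(-1)^1·(-1)^1 = -1.
v=19: a=19^0·(≡14), b=19^-2·(≡14) mod 19; (14|19)=-1, (14|19)=-1; (−1)^{0·-2·9}·(-1)^-2·(-1)^0 = +1.
v=∞: -299257554 < 0 and 1247 > 0  ⇒  (a,b)_∞ = +1.
v=5: a=5^-2·(≡4), b=5^-2·(≡2) mod 5; (4|5)=+1, (2|5)=-1; (−1)^{-2·-2·2}·(+1)^-2·(-1)^-2 = +1.
v=11: a=11^2·(≡4), b=11^2·(≡5) mod 11; (4|11)=+1, (5|11)=+1; (−1)^{2·2·5}·(+1)^2·(+1)^2 = +1.
v=47: a=47^1·(≡34), b=47^2·(≡14) mod 47; (34|47)=+1, (14|47)=+1; (−1)^{1·2·23}·(+1)^2·(+1)^1 = +1.
Ram(-299257554, 1247) = {2, 3, 23, 43}; no ℚ_2-point on the conic.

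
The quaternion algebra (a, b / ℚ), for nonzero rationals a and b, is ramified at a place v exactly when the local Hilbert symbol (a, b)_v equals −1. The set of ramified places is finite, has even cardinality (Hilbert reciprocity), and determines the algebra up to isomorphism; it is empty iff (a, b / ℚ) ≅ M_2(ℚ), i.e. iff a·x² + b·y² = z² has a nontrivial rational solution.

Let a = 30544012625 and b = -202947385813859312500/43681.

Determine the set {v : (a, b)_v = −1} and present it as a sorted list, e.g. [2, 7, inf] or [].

Mod squares: a ≡ 1505, b ≡ -901. Check v ∈ {∞, 2, 5, 7, 11, 17, 19, 43, 53}.
v=43: a=43^1·(≡17), b=43^2·(≡39) mod 43; (17|43)=+1, (39|43)=-1; (−1)^{1·2·21}·(+1)^2·(-1)^1 = -1.
v=2: v_2(a)=0, v_2(b)=2; units ≡ 1, 3 (mod 8); ε·ε+αω+βω = 0·1+0·1+2·0 ≡ 0  ⇒  (a,b)_2 = +1.
v=19: a=19^0·(≡16), b=19^-2·(≡16) mod 19; (16|19)=+1, (16|19)=+1; (−1)^{0·-2·9}·(+1)^-2·(+1)^0 = +1.
v=11: a=11^0·(≡5), b=11^-2·(≡3) mod 11; (5|11)=+1, (3|11)=+1; (−1)^{0·-2·5}·(+1)^-2·(+1)^0 = +1.
v=∞: 1505 > 0 and -901 < 0  ⇒  (a,b)_∞ = +1.
v=17: a=17^2·(≡16), b=17^3·(≡9) mod 17; (16|17)=+1, (9|17)=+1; (−1)^{2·3·8}·(+1)^3·(+1)^2 = +1.
v=5: a=5^3·(≡1), b=5^6·(≡4) mod 5; (1|5)=+1, (4|5)=+1; (−1)^{3·6·2}·(+1)^6·(+1)^3 = +1.
v=53: a=53^2·(≡39), b=53^3·(≡25) mod 53; (39|53)=-1, (25|53)=+1; (−1)^{2·3·26}·(-1)^3·(+1)^2 = -1.
v=7: a=7^1·(≡3), b=7^4·(≡4) mod 7; (3|7)=-1, (4|7)=+1; (−1)^{1·4·3}·(-1)^4·(+1)^1 = +1.
(1505, -901 / ℚ) ramifies at {43, 53}: a division algebra.

[43, 53]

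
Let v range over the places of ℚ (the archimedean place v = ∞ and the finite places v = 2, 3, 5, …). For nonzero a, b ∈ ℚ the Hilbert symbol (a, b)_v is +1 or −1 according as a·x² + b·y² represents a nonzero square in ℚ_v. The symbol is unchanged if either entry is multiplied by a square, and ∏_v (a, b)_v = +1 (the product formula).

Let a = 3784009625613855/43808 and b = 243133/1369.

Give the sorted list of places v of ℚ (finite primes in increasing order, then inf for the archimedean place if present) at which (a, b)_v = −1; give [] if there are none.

(a, b) ≡ (306590, 253) mod (ℚ^×)²; places V = {2, 3, 5, 11, 23, 31, 37, 43, ∞}.
(a,b)_11: α=2, u≡5; β=1, v≡3 (mod 11); (5|11)=+1, (3|11)=+1; sign (−1)^0·+1^1·+1^2 = +1.
(a,b)_∞: sgn(306590)=+, sgn(253)=+, so +1.
(a,b)_37: α=-2, u≡29; β=-2, v≡6 (mod 37); (29|37)=-1, (6|37)=-1; sign (−1)^0·-1^-2·-1^-2 = +1.
(a,b)_2: α=-5, β=0; u≡7, v≡5 (mod 8); ε(u)ε(v)=1·0, αω(v)=-5·1, βω(u)=0·0; sum ≡ 1  ⇒  -1.
(a,b)_3: α=6, u≡2; β=0, v≡1 (mod 3); (2|3)=-1, (1|3)=+1; sign (−1)^0·-1^0·+1^6 = +1.
(a,b)_23: α=5, u≡16; β=1, v≡5 (mod 23); (16|23)=+1, (5|23)=-1; sign (−1)^1·+1^1·-1^5 = +1.
(a,b)_5: α=1, u≡2; β=0, v≡2 (mod 5); (2|5)=-1, (2|5)=-1; sign (−1)^0·-1^0·-1^1 = -1.
(a,b)_43: α=1, u≡36; β=0, v≡23 (mod 43); (36|43)=+1, (23|43)=+1; sign (−1)^0·+1^0·+1^1 = +1.
(a,b)_31: α=1, u≡18; β=2, v≡1 (mod 31); (18|31)=+1, (1|31)=+1; sign (−1)^0·+1^2·+1^1 = +1.
|Ram(306590, 253)| = 2, even; anisotropic at {2, 5}.

[2, 5]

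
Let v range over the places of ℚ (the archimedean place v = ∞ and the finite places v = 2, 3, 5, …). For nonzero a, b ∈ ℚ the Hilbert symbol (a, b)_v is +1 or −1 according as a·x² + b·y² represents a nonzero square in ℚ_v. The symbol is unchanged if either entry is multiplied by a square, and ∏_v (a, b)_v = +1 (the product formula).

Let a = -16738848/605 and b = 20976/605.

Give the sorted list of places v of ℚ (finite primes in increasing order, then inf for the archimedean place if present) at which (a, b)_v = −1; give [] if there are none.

(a, b) ≡ (-1610, 6555) mod (ℚ^×)²; places V = {2, 3, 5, 7, 11, 19, 23, ∞}.
(a,b)_7: α=1, u≡2; β=0, v≡6 (mod 7); (2|7)=+1, (6|7)=-1; sign (−1)^0·+1^0·-1^1 = -1.
(a,b)_∞: sgn(-1610)=−, sgn(6555)=+, so +1.
(a,b)_19: α=2, u≡9; β=1, v≡12 (mod 19); (9|19)=+1, (12|19)=-1; sign (−1)^0·+1^1·-1^2 = +1.
(a,b)_11: α=-2, u≡10; β=-2, v≡2 (mod 11); (10|11)=-1, (2|11)=-1; sign (−1)^0·-1^-2·-1^-2 = +1.
(a,b)_3: α=2, u≡1; β=1, v≡1 (mod 3); (1|3)=+1, (1|3)=+1; sign (−1)^0·+1^1·+1^2 = +1.
(a,b)_2: α=5, β=4; u≡3, v≡3 (mod 8); ε(u)ε(v)=1·1, αω(v)=5·1, βω(u)=4·1; sum ≡ 0  ⇒  +1.
(a,b)_5: α=-1, u≡2; β=-1, v≡1 (mod 5); (2|5)=-1, (1|5)=+1; sign (−1)^0·-1^-1·+1^-1 = -1.
(a,b)_23: α=1, u≡15; β=1, v≡12 (mod 23); (15|23)=-1, (12|23)=+1; sign (−1)^1·-1^1·+1^1 = +1.
|Ram(-1610, 6555)| = 2, even; anisotropic at {5, 7}.

[5, 7]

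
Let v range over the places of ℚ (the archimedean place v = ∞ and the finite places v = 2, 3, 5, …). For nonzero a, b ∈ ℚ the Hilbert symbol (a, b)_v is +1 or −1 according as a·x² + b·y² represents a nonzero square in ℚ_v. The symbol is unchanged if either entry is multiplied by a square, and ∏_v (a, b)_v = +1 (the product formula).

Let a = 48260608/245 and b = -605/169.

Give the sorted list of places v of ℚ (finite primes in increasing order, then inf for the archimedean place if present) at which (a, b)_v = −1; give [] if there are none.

(a, b) ≡ (7790, -5) mod (ℚ^×)²; places V = {2, 5, 7, 11, 13, 19, 41, ∞}.
(a,b)_11: α=2, u≡7; β=2, v≡7 (mod 11); (7|11)=-1, (7|11)=-1; sign (−1)^0·-1^2·-1^2 = +1.
(a,b)_2: α=9, β=0; u≡7, v≡3 (mod 8); ε(u)ε(v)=1·1, αω(v)=9·1, βω(u)=0·0; sum ≡ 0  ⇒  +1.
(a,b)_5: α=-1, u≡2; β=1, v≡1 (mod 5); (2|5)=-1, (1|5)=+1; sign (−1)^0·-1^1·+1^-1 = -1.
(a,b)_∞: sgn(7790)=+, sgn(-5)=−, so +1.
(a,b)_41: α=1, u≡22; β=0, v≡2 (mod 41); (22|41)=-1, (2|41)=+1; sign (−1)^0·-1^0·+1^1 = +1.
(a,b)_7: α=-2, u≡5; β=0, v≡4 (mod 7); (5|7)=-1, (4|7)=+1; sign (−1)^0·-1^0·+1^-2 = +1.
(a,b)_19: α=1, u≡1; β=0, v≡8 (mod 19); (1|19)=+1, (8|19)=-1; sign (−1)^0·+1^0·-1^1 = -1.
(a,b)_13: α=0, u≡10; β=-2, v≡6 (mod 13); (10|13)=+1, (6|13)=-1; sign (−1)^0·+1^-2·-1^0 = +1.
(7790, -5 / ℚ) ramifies at {5, 19}: a division algebra.

[5, 19]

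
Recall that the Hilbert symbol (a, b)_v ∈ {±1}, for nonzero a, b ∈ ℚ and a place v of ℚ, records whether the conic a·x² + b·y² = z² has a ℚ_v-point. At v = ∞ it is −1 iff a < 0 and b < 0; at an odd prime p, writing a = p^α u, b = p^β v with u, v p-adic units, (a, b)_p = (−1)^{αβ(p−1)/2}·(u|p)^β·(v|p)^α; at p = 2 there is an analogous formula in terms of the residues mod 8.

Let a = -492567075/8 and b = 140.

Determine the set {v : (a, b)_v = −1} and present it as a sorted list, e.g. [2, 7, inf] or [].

[2, 3, 7, 11]

Mod squares: a ≡ -6006, b ≡ 35. Check v ∈ {∞, 2, 3, 5, 7, 11, 13}.
v=13: a=13^1·(≡8), b=13^0·(≡10) mod 13; (8|13)=-1, (10|13)=+1; (−1)^{1·0·6}·(-1)^0·(+1)^1 = +1.
v=11: a=11^1·(≡1), b=11^0·(≡8) mod 11; (1|11)=+1, (8|11)=-1; (−1)^{1·0·5}·(+1)^0·(-1)^1 = -1.
v=5: a=5^2·(≡4), b=5^1·(≡3) mod 5; (4|5)=+1, (3|5)=-1; (−1)^{2·1·2}·(+1)^1·(-1)^2 = +1.
v=3: a=3^9·(≡2), b=3^0·(≡2) mod 3; (2|3)=-1, (2|3)=-1; (−1)^{9·0·1}·(-1)^0·(-1)^9 = -1.
v=∞: -6006 < 0 and 35 > 0  ⇒  (a,b)_∞ = +1.
v=2: v_2(a)=-3, v_2(b)=2; units ≡ 5, 3 (mod 8); ε·ε+αω+βω = 0·1+-3·1+2·1 ≡ 1  ⇒  (a,b)_2 = -1.
v=7: a=7^1·(≡5), b=7^1·(≡6) mod 7; (5|7)=-1, (6|7)=-1; (−1)^{1·1·3}·(-1)^1·(-1)^1 = -1.
(-6006, 35 / ℚ) ramifies at {2, 3, 7, 11}: a division algebra.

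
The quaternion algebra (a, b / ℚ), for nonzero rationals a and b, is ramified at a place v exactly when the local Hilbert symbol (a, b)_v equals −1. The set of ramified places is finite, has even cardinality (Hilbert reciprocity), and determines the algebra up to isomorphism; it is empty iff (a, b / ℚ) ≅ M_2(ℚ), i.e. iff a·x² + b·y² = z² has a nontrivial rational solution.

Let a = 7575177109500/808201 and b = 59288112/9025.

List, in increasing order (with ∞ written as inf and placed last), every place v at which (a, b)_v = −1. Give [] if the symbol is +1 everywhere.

[2, 5]

(a, b) ≡ (455, 5083) mod (ℚ^×)²; places V = {2, 3, 5, 7, 11, 13, 17, 19, 23, 29, 31, ∞}.
(a,b)_29: α=-2, u≡28; β=0, v≡8 (mod 29); (28|29)=+1, (8|29)=-1; sign (−1)^0·+1^0·-1^-2 = +1.
(a,b)_3: α=2, u≡2; β=6, v≡1 (mod 3); (2|3)=-1, (1|3)=+1; sign (−1)^0·-1^6·+1^2 = +1.
(a,b)_5: α=3, u≡1; β=-2, v≡2 (mod 5); (1|5)=+1, (2|5)=-1; sign (−1)^0·+1^-2·-1^3 = -1.
(a,b)_17: α=2, u≡4; β=1, v≡7 (mod 17); (4|17)=+1, (7|17)=-1; sign (−1)^0·+1^1·-1^2 = +1.
(a,b)_31: α=-2, u≡26; β=0, v≡29 (mod 31); (26|31)=-1, (29|31)=-1; sign (−1)^0·-1^0·-1^-2 = +1.
(a,b)_∞: sgn(455)=+, sgn(5083)=+, so +1.
(a,b)_13: α=1, u≡1; β=1, v≡1 (mod 13); (1|13)=+1, (1|13)=+1; sign (−1)^0·+1^1·+1^1 = +1.
(a,b)_19: α=0, u≡10; β=-2, v≡3 (mod 19); (10|19)=-1, (3|19)=-1; sign (−1)^0·-1^-2·-1^0 = +1.
(a,b)_11: α=2, u≡1; β=0, v≡3 (mod 11); (1|11)=+1, (3|11)=+1; sign (−1)^0·+1^0·+1^2 = +1.
(a,b)_2: α=2, β=4; u≡7, v≡3 (mod 8); ε(u)ε(v)=1·1, αω(v)=2·1, βω(u)=4·0; sum ≡ 1  ⇒  -1.
(a,b)_7: α=1, u≡1; β=0, v≡1 (mod 7); (1|7)=+1, (1|7)=+1; sign (−1)^0·+1^0·+1^1 = +1.
(a,b)_23: α=2, u≡18; β=1, v≡20 (mod 23); (18|23)=+1, (20|23)=-1; sign (−1)^0·+1^1·-1^2 = +1.
Ram(455, 5083) = {2, 5}; no ℚ_2-point on the conic.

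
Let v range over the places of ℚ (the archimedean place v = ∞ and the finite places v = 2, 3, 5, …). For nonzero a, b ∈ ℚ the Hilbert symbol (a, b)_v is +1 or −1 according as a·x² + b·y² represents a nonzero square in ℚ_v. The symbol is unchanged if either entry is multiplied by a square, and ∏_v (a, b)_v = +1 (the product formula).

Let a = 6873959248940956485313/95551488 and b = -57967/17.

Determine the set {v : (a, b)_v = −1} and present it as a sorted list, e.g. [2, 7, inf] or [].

[7, 11, 13, 17]

Mod squares: a ≡ 34034, b ≡ -119. Check v ∈ {∞, 2, 3, 7, 11, 13, 17}.
v=17: a=17^5·(≡15), b=17^-1·(≡3) mod 17; (15|17)=+1, (3|17)=-1; (−1)^{5·-1·8}·(+1)^-1·(-1)^5 = -1.
v=2: v_2(a)=-17, v_2(b)=0; units ≡ 1, 1 (mod 8); ε·ε+αω+βω = 0·0+-17·0+0·0 ≡ 0  ⇒  (a,b)_2 = +1.
v=13: a=13^9·(≡7), b=13^2·(≡2) mod 13; (7|13)=-1, (2|13)=-1; (−1)^{9·2·6}·(-1)^2·(-1)^9 = -1.
v=11: a=11^3·(≡1), b=11^0·(≡6) mod 11; (1|11)=+1, (6|11)=-1; (−1)^{3·0·5}·(+1)^0·(-1)^3 = -1.
v=∞: 34034 > 0 and -119 < 0  ⇒  (a,b)_∞ = +1.
v=3: a=3^-6·(≡2), b=3^0·(≡1) mod 3; (2|3)=-1, (1|3)=+1; (−1)^{-6·0·1}·(-1)^0·(+1)^-6 = +1.
v=7: a=7^3·(≡4), b=7^3·(≡2) mod 7; (4|7)=+1, (2|7)=+1; (−1)^{3·3·3}·(+1)^3·(+1)^3 = -1.
Ram(34034, -119) = {7, 11, 13, 17}; no ℚ_7-point on the conic.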